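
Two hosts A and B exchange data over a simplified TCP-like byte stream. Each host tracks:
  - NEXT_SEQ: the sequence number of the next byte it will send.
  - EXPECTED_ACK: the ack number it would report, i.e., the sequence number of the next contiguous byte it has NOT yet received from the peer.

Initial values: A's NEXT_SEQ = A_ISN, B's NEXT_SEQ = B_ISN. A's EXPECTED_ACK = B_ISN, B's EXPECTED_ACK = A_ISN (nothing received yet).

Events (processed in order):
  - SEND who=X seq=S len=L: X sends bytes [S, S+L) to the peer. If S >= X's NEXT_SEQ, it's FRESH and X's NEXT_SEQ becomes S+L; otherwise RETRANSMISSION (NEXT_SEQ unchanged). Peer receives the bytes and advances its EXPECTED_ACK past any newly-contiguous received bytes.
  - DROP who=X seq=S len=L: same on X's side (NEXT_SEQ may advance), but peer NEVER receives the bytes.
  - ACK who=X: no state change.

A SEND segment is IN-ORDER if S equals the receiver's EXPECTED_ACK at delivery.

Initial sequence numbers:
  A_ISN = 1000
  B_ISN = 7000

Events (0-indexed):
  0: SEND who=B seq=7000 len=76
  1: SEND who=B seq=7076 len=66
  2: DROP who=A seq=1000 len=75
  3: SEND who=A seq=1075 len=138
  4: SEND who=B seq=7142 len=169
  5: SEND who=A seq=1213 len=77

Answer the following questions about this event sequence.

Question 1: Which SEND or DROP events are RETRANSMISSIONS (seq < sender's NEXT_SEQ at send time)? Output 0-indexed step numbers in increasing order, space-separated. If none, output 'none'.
Answer: none

Derivation:
Step 0: SEND seq=7000 -> fresh
Step 1: SEND seq=7076 -> fresh
Step 2: DROP seq=1000 -> fresh
Step 3: SEND seq=1075 -> fresh
Step 4: SEND seq=7142 -> fresh
Step 5: SEND seq=1213 -> fresh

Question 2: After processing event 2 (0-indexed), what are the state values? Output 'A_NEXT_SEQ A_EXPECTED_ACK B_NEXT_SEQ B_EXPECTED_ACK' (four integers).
After event 0: A_seq=1000 A_ack=7076 B_seq=7076 B_ack=1000
After event 1: A_seq=1000 A_ack=7142 B_seq=7142 B_ack=1000
After event 2: A_seq=1075 A_ack=7142 B_seq=7142 B_ack=1000

1075 7142 7142 1000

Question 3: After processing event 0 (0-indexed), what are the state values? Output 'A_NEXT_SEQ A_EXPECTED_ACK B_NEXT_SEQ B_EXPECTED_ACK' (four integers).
After event 0: A_seq=1000 A_ack=7076 B_seq=7076 B_ack=1000

1000 7076 7076 1000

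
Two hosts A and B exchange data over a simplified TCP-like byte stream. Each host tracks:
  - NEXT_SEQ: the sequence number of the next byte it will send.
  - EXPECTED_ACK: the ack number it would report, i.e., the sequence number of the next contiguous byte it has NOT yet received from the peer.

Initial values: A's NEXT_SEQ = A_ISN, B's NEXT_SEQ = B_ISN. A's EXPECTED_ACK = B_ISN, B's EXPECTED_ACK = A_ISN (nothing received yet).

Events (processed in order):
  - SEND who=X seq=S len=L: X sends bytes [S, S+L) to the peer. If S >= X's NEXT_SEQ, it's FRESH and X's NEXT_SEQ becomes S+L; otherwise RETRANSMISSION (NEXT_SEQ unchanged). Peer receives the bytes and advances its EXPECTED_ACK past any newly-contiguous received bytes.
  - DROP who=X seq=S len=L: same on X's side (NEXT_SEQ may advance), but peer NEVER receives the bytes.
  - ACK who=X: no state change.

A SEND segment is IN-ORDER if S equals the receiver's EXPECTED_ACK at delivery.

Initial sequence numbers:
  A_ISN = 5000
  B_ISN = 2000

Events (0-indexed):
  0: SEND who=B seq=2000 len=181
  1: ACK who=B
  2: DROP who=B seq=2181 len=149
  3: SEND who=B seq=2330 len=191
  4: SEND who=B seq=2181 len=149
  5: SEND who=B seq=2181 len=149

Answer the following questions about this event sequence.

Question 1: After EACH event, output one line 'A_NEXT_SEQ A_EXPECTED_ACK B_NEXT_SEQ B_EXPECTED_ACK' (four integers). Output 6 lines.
5000 2181 2181 5000
5000 2181 2181 5000
5000 2181 2330 5000
5000 2181 2521 5000
5000 2521 2521 5000
5000 2521 2521 5000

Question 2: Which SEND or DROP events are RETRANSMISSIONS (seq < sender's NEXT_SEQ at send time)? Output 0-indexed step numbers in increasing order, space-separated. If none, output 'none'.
Answer: 4 5

Derivation:
Step 0: SEND seq=2000 -> fresh
Step 2: DROP seq=2181 -> fresh
Step 3: SEND seq=2330 -> fresh
Step 4: SEND seq=2181 -> retransmit
Step 5: SEND seq=2181 -> retransmit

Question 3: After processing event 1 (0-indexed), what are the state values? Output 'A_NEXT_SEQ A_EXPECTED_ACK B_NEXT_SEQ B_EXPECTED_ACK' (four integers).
After event 0: A_seq=5000 A_ack=2181 B_seq=2181 B_ack=5000
After event 1: A_seq=5000 A_ack=2181 B_seq=2181 B_ack=5000

5000 2181 2181 5000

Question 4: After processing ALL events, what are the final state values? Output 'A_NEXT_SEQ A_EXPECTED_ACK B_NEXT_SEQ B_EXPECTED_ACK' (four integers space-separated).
Answer: 5000 2521 2521 5000

Derivation:
After event 0: A_seq=5000 A_ack=2181 B_seq=2181 B_ack=5000
After event 1: A_seq=5000 A_ack=2181 B_seq=2181 B_ack=5000
After event 2: A_seq=5000 A_ack=2181 B_seq=2330 B_ack=5000
After event 3: A_seq=5000 A_ack=2181 B_seq=2521 B_ack=5000
After event 4: A_seq=5000 A_ack=2521 B_seq=2521 B_ack=5000
After event 5: A_seq=5000 A_ack=2521 B_seq=2521 B_ack=5000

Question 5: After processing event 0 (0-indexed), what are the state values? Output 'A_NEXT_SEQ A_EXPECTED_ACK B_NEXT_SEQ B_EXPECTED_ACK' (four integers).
After event 0: A_seq=5000 A_ack=2181 B_seq=2181 B_ack=5000

5000 2181 2181 5000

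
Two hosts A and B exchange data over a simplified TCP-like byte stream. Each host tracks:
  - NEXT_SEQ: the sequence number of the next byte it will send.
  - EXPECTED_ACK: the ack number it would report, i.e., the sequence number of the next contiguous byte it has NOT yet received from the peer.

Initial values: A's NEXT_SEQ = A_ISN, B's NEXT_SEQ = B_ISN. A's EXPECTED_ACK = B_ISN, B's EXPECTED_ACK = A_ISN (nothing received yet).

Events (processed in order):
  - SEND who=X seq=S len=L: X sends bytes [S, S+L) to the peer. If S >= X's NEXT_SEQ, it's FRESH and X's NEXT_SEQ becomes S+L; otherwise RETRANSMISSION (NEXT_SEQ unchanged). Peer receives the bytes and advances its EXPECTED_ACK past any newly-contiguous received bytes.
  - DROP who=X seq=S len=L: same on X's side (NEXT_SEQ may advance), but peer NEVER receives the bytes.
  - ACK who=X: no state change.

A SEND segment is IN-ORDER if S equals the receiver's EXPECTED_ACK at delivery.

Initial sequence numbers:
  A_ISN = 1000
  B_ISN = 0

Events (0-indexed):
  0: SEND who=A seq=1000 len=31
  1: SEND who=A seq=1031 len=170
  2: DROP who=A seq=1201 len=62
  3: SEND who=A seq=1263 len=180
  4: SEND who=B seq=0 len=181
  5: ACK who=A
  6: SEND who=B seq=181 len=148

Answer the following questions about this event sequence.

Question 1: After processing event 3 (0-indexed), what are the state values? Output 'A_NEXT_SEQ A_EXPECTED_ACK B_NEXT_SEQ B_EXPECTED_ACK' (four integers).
After event 0: A_seq=1031 A_ack=0 B_seq=0 B_ack=1031
After event 1: A_seq=1201 A_ack=0 B_seq=0 B_ack=1201
After event 2: A_seq=1263 A_ack=0 B_seq=0 B_ack=1201
After event 3: A_seq=1443 A_ack=0 B_seq=0 B_ack=1201

1443 0 0 1201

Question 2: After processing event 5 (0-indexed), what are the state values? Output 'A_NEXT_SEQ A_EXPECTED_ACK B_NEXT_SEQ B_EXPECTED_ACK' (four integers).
After event 0: A_seq=1031 A_ack=0 B_seq=0 B_ack=1031
After event 1: A_seq=1201 A_ack=0 B_seq=0 B_ack=1201
After event 2: A_seq=1263 A_ack=0 B_seq=0 B_ack=1201
After event 3: A_seq=1443 A_ack=0 B_seq=0 B_ack=1201
After event 4: A_seq=1443 A_ack=181 B_seq=181 B_ack=1201
After event 5: A_seq=1443 A_ack=181 B_seq=181 B_ack=1201

1443 181 181 1201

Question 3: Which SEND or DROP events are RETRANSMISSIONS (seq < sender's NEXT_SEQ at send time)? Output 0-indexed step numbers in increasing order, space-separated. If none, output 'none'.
Step 0: SEND seq=1000 -> fresh
Step 1: SEND seq=1031 -> fresh
Step 2: DROP seq=1201 -> fresh
Step 3: SEND seq=1263 -> fresh
Step 4: SEND seq=0 -> fresh
Step 6: SEND seq=181 -> fresh

Answer: none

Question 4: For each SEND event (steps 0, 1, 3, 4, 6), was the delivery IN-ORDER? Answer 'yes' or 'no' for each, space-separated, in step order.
Answer: yes yes no yes yes

Derivation:
Step 0: SEND seq=1000 -> in-order
Step 1: SEND seq=1031 -> in-order
Step 3: SEND seq=1263 -> out-of-order
Step 4: SEND seq=0 -> in-order
Step 6: SEND seq=181 -> in-order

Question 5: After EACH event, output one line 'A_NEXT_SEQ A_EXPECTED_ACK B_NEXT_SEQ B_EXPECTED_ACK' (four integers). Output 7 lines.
1031 0 0 1031
1201 0 0 1201
1263 0 0 1201
1443 0 0 1201
1443 181 181 1201
1443 181 181 1201
1443 329 329 1201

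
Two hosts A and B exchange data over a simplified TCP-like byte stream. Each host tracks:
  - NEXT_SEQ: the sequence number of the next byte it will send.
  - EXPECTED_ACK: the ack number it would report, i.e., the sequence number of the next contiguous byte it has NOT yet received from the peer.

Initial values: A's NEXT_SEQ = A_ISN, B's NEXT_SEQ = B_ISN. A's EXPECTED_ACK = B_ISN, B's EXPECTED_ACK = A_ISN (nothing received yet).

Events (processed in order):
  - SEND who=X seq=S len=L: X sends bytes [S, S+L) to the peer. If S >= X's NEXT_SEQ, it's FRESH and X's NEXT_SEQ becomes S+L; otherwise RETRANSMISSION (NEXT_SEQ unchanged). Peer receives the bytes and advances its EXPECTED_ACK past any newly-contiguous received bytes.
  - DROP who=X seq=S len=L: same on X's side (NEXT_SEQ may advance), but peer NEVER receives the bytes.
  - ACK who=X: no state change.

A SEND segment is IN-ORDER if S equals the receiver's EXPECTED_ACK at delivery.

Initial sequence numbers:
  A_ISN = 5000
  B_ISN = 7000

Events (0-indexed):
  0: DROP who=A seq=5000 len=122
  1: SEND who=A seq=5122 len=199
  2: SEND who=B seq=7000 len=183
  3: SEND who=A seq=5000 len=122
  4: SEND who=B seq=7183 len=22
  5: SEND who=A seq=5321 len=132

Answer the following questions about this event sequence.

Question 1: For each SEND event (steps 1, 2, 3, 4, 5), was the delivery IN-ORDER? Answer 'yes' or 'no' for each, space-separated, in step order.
Answer: no yes yes yes yes

Derivation:
Step 1: SEND seq=5122 -> out-of-order
Step 2: SEND seq=7000 -> in-order
Step 3: SEND seq=5000 -> in-order
Step 4: SEND seq=7183 -> in-order
Step 5: SEND seq=5321 -> in-order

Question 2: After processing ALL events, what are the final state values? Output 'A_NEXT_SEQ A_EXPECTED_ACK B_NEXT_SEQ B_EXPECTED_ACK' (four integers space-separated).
Answer: 5453 7205 7205 5453

Derivation:
After event 0: A_seq=5122 A_ack=7000 B_seq=7000 B_ack=5000
After event 1: A_seq=5321 A_ack=7000 B_seq=7000 B_ack=5000
After event 2: A_seq=5321 A_ack=7183 B_seq=7183 B_ack=5000
After event 3: A_seq=5321 A_ack=7183 B_seq=7183 B_ack=5321
After event 4: A_seq=5321 A_ack=7205 B_seq=7205 B_ack=5321
After event 5: A_seq=5453 A_ack=7205 B_seq=7205 B_ack=5453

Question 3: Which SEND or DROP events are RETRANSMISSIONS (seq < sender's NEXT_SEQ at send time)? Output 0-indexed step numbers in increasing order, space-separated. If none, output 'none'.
Answer: 3

Derivation:
Step 0: DROP seq=5000 -> fresh
Step 1: SEND seq=5122 -> fresh
Step 2: SEND seq=7000 -> fresh
Step 3: SEND seq=5000 -> retransmit
Step 4: SEND seq=7183 -> fresh
Step 5: SEND seq=5321 -> fresh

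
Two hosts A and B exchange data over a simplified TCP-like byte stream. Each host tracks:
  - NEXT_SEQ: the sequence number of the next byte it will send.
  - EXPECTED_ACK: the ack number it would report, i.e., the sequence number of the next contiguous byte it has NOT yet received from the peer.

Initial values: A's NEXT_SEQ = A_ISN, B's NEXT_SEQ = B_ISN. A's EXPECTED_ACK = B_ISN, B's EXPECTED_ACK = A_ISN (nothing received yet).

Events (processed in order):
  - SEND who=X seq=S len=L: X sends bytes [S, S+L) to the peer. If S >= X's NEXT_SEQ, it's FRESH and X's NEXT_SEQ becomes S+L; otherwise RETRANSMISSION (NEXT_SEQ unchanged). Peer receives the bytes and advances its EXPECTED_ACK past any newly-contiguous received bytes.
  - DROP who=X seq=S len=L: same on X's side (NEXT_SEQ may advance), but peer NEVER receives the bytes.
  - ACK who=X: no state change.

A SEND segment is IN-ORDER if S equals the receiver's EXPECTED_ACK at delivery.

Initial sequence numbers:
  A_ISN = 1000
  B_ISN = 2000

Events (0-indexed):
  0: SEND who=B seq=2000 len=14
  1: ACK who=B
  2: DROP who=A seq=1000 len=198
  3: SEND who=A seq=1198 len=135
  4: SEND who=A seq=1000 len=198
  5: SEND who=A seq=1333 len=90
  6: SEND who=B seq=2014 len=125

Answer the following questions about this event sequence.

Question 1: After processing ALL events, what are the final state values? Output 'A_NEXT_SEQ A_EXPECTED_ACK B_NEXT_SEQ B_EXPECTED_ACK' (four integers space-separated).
Answer: 1423 2139 2139 1423

Derivation:
After event 0: A_seq=1000 A_ack=2014 B_seq=2014 B_ack=1000
After event 1: A_seq=1000 A_ack=2014 B_seq=2014 B_ack=1000
After event 2: A_seq=1198 A_ack=2014 B_seq=2014 B_ack=1000
After event 3: A_seq=1333 A_ack=2014 B_seq=2014 B_ack=1000
After event 4: A_seq=1333 A_ack=2014 B_seq=2014 B_ack=1333
After event 5: A_seq=1423 A_ack=2014 B_seq=2014 B_ack=1423
After event 6: A_seq=1423 A_ack=2139 B_seq=2139 B_ack=1423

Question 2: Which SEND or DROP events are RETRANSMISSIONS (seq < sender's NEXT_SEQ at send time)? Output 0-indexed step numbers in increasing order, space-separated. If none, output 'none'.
Step 0: SEND seq=2000 -> fresh
Step 2: DROP seq=1000 -> fresh
Step 3: SEND seq=1198 -> fresh
Step 4: SEND seq=1000 -> retransmit
Step 5: SEND seq=1333 -> fresh
Step 6: SEND seq=2014 -> fresh

Answer: 4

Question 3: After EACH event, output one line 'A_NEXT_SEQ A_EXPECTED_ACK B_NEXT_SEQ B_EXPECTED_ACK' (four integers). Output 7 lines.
1000 2014 2014 1000
1000 2014 2014 1000
1198 2014 2014 1000
1333 2014 2014 1000
1333 2014 2014 1333
1423 2014 2014 1423
1423 2139 2139 1423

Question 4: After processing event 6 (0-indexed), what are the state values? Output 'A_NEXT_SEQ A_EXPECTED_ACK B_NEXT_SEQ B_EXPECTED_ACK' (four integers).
After event 0: A_seq=1000 A_ack=2014 B_seq=2014 B_ack=1000
After event 1: A_seq=1000 A_ack=2014 B_seq=2014 B_ack=1000
After event 2: A_seq=1198 A_ack=2014 B_seq=2014 B_ack=1000
After event 3: A_seq=1333 A_ack=2014 B_seq=2014 B_ack=1000
After event 4: A_seq=1333 A_ack=2014 B_seq=2014 B_ack=1333
After event 5: A_seq=1423 A_ack=2014 B_seq=2014 B_ack=1423
After event 6: A_seq=1423 A_ack=2139 B_seq=2139 B_ack=1423

1423 2139 2139 1423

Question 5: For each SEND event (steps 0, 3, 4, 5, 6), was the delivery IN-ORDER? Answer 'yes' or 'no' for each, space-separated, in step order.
Step 0: SEND seq=2000 -> in-order
Step 3: SEND seq=1198 -> out-of-order
Step 4: SEND seq=1000 -> in-order
Step 5: SEND seq=1333 -> in-order
Step 6: SEND seq=2014 -> in-order

Answer: yes no yes yes yes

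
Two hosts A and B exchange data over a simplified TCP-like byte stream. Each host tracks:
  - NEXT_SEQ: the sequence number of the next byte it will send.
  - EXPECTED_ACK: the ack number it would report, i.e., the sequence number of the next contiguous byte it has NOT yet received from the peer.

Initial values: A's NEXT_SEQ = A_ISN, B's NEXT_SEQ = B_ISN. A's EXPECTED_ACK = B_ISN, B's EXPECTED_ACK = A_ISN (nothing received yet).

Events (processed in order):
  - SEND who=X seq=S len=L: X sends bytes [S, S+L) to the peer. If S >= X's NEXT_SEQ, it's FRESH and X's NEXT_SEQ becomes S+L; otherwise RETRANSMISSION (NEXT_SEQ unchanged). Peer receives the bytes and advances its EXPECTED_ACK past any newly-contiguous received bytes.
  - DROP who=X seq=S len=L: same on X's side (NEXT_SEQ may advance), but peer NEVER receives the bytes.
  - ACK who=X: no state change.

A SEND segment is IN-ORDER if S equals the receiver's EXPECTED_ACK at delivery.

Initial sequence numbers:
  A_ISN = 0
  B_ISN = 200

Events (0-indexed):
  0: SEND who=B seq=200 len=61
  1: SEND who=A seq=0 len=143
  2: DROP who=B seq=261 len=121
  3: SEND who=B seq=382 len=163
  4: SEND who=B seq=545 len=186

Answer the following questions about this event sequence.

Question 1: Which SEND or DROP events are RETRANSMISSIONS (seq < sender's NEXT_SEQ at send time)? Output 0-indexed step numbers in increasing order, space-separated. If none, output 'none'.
Answer: none

Derivation:
Step 0: SEND seq=200 -> fresh
Step 1: SEND seq=0 -> fresh
Step 2: DROP seq=261 -> fresh
Step 3: SEND seq=382 -> fresh
Step 4: SEND seq=545 -> fresh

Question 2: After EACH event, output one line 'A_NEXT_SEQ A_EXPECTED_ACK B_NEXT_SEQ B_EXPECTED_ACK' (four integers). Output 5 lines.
0 261 261 0
143 261 261 143
143 261 382 143
143 261 545 143
143 261 731 143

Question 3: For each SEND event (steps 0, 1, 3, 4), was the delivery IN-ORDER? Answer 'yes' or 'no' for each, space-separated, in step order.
Step 0: SEND seq=200 -> in-order
Step 1: SEND seq=0 -> in-order
Step 3: SEND seq=382 -> out-of-order
Step 4: SEND seq=545 -> out-of-order

Answer: yes yes no no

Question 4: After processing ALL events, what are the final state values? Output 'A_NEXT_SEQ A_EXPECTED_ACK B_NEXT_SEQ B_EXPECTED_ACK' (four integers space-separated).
After event 0: A_seq=0 A_ack=261 B_seq=261 B_ack=0
After event 1: A_seq=143 A_ack=261 B_seq=261 B_ack=143
After event 2: A_seq=143 A_ack=261 B_seq=382 B_ack=143
After event 3: A_seq=143 A_ack=261 B_seq=545 B_ack=143
After event 4: A_seq=143 A_ack=261 B_seq=731 B_ack=143

Answer: 143 261 731 143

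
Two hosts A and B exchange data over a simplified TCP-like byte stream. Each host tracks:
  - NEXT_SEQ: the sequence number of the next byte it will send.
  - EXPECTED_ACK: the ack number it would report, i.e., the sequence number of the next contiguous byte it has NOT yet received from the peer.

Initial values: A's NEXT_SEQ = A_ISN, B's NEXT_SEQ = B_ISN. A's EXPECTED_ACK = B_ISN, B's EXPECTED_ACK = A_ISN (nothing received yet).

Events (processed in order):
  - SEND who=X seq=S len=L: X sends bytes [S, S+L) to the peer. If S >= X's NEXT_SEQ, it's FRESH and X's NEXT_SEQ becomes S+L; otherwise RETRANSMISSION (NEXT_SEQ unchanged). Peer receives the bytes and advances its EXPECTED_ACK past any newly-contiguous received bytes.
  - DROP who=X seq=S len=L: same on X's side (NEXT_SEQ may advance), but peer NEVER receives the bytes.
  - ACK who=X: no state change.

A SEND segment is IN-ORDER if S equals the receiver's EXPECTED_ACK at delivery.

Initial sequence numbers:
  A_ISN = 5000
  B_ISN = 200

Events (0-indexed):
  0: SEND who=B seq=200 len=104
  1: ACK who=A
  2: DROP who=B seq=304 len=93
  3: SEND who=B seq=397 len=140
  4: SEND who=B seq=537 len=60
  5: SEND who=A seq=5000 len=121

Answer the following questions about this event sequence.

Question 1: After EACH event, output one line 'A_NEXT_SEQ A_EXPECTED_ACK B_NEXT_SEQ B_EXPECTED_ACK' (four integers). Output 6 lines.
5000 304 304 5000
5000 304 304 5000
5000 304 397 5000
5000 304 537 5000
5000 304 597 5000
5121 304 597 5121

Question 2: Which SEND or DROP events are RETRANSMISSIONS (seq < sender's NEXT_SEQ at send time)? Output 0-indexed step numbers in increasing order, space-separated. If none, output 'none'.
Answer: none

Derivation:
Step 0: SEND seq=200 -> fresh
Step 2: DROP seq=304 -> fresh
Step 3: SEND seq=397 -> fresh
Step 4: SEND seq=537 -> fresh
Step 5: SEND seq=5000 -> fresh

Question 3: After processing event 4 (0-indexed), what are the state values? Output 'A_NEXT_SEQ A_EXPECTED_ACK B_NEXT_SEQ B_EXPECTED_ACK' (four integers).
After event 0: A_seq=5000 A_ack=304 B_seq=304 B_ack=5000
After event 1: A_seq=5000 A_ack=304 B_seq=304 B_ack=5000
After event 2: A_seq=5000 A_ack=304 B_seq=397 B_ack=5000
After event 3: A_seq=5000 A_ack=304 B_seq=537 B_ack=5000
After event 4: A_seq=5000 A_ack=304 B_seq=597 B_ack=5000

5000 304 597 5000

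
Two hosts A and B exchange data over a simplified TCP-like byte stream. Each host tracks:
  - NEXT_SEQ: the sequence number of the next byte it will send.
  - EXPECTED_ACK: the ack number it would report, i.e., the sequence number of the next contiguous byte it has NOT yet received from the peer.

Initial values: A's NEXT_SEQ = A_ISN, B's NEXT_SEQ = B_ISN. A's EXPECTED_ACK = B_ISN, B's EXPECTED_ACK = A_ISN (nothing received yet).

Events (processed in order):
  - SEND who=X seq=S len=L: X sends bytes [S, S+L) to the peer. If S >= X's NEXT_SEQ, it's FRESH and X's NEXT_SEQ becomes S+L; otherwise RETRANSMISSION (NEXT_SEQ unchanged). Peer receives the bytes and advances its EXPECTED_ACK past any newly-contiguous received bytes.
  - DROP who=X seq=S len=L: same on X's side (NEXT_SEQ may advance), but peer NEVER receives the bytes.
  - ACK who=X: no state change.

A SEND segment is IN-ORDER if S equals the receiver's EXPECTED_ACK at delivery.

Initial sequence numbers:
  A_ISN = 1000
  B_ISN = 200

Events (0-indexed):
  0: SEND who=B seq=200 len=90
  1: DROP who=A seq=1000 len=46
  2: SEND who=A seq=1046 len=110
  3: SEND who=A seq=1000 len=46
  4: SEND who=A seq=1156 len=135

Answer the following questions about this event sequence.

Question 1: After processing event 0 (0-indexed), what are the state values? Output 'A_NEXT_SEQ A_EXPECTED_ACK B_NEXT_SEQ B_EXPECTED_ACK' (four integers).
After event 0: A_seq=1000 A_ack=290 B_seq=290 B_ack=1000

1000 290 290 1000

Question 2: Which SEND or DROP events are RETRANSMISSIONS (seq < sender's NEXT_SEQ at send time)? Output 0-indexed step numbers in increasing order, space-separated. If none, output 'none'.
Answer: 3

Derivation:
Step 0: SEND seq=200 -> fresh
Step 1: DROP seq=1000 -> fresh
Step 2: SEND seq=1046 -> fresh
Step 3: SEND seq=1000 -> retransmit
Step 4: SEND seq=1156 -> fresh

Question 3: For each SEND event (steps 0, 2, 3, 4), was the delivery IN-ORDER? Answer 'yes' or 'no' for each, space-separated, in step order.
Answer: yes no yes yes

Derivation:
Step 0: SEND seq=200 -> in-order
Step 2: SEND seq=1046 -> out-of-order
Step 3: SEND seq=1000 -> in-order
Step 4: SEND seq=1156 -> in-order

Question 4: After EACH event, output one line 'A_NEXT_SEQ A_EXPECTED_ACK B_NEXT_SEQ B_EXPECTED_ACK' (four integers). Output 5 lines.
1000 290 290 1000
1046 290 290 1000
1156 290 290 1000
1156 290 290 1156
1291 290 290 1291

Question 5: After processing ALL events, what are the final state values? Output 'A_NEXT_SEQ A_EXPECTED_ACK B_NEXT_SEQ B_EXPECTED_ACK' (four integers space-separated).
Answer: 1291 290 290 1291

Derivation:
After event 0: A_seq=1000 A_ack=290 B_seq=290 B_ack=1000
After event 1: A_seq=1046 A_ack=290 B_seq=290 B_ack=1000
After event 2: A_seq=1156 A_ack=290 B_seq=290 B_ack=1000
After event 3: A_seq=1156 A_ack=290 B_seq=290 B_ack=1156
After event 4: A_seq=1291 A_ack=290 B_seq=290 B_ack=1291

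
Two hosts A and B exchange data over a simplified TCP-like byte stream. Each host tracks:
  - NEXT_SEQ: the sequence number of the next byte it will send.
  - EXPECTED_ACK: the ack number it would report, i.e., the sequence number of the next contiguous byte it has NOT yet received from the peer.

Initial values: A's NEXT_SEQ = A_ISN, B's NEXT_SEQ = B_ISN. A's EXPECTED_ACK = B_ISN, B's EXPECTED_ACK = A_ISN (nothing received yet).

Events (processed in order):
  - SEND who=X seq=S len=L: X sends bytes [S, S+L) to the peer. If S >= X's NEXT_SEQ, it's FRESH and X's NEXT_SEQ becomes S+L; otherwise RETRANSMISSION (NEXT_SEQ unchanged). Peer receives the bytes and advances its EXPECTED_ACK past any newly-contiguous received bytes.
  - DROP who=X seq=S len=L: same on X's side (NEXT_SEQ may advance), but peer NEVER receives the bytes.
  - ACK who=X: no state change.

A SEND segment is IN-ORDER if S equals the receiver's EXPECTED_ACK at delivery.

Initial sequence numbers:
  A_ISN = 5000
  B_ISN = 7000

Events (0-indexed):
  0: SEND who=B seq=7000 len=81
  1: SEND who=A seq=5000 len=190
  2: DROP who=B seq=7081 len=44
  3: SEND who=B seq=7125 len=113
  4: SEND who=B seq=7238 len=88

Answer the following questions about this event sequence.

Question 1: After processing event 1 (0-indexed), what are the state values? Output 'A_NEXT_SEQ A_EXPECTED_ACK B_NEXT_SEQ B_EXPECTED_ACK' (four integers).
After event 0: A_seq=5000 A_ack=7081 B_seq=7081 B_ack=5000
After event 1: A_seq=5190 A_ack=7081 B_seq=7081 B_ack=5190

5190 7081 7081 5190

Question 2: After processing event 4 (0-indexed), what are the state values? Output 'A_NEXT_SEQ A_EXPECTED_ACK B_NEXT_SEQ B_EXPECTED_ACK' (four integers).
After event 0: A_seq=5000 A_ack=7081 B_seq=7081 B_ack=5000
After event 1: A_seq=5190 A_ack=7081 B_seq=7081 B_ack=5190
After event 2: A_seq=5190 A_ack=7081 B_seq=7125 B_ack=5190
After event 3: A_seq=5190 A_ack=7081 B_seq=7238 B_ack=5190
After event 4: A_seq=5190 A_ack=7081 B_seq=7326 B_ack=5190

5190 7081 7326 5190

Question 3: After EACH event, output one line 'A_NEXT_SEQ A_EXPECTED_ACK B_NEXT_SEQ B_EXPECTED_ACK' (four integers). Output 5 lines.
5000 7081 7081 5000
5190 7081 7081 5190
5190 7081 7125 5190
5190 7081 7238 5190
5190 7081 7326 5190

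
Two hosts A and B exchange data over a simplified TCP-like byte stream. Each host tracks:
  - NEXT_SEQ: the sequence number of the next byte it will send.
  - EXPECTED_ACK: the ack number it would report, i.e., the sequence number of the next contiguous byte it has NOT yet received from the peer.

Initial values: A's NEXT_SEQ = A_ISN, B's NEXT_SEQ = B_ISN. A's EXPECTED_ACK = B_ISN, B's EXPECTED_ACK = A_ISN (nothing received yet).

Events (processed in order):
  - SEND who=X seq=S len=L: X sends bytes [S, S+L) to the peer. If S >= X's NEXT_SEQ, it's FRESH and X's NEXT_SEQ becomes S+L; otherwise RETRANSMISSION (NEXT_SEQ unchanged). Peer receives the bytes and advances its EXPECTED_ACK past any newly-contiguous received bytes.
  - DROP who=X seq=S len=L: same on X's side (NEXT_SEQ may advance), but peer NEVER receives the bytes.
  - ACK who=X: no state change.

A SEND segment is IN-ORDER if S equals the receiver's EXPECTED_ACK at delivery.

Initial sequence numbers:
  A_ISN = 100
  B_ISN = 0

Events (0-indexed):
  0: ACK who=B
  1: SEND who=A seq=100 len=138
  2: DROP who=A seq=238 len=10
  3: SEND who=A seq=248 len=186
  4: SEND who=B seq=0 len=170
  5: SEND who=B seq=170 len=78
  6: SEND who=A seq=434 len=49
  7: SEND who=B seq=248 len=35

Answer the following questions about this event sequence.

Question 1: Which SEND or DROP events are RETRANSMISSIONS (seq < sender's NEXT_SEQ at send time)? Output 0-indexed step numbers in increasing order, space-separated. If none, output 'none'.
Step 1: SEND seq=100 -> fresh
Step 2: DROP seq=238 -> fresh
Step 3: SEND seq=248 -> fresh
Step 4: SEND seq=0 -> fresh
Step 5: SEND seq=170 -> fresh
Step 6: SEND seq=434 -> fresh
Step 7: SEND seq=248 -> fresh

Answer: none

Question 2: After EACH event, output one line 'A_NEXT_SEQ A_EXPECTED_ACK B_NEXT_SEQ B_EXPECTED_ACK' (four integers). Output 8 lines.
100 0 0 100
238 0 0 238
248 0 0 238
434 0 0 238
434 170 170 238
434 248 248 238
483 248 248 238
483 283 283 238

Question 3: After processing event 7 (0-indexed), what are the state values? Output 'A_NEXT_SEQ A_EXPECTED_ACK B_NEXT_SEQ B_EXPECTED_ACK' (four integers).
After event 0: A_seq=100 A_ack=0 B_seq=0 B_ack=100
After event 1: A_seq=238 A_ack=0 B_seq=0 B_ack=238
After event 2: A_seq=248 A_ack=0 B_seq=0 B_ack=238
After event 3: A_seq=434 A_ack=0 B_seq=0 B_ack=238
After event 4: A_seq=434 A_ack=170 B_seq=170 B_ack=238
After event 5: A_seq=434 A_ack=248 B_seq=248 B_ack=238
After event 6: A_seq=483 A_ack=248 B_seq=248 B_ack=238
After event 7: A_seq=483 A_ack=283 B_seq=283 B_ack=238

483 283 283 238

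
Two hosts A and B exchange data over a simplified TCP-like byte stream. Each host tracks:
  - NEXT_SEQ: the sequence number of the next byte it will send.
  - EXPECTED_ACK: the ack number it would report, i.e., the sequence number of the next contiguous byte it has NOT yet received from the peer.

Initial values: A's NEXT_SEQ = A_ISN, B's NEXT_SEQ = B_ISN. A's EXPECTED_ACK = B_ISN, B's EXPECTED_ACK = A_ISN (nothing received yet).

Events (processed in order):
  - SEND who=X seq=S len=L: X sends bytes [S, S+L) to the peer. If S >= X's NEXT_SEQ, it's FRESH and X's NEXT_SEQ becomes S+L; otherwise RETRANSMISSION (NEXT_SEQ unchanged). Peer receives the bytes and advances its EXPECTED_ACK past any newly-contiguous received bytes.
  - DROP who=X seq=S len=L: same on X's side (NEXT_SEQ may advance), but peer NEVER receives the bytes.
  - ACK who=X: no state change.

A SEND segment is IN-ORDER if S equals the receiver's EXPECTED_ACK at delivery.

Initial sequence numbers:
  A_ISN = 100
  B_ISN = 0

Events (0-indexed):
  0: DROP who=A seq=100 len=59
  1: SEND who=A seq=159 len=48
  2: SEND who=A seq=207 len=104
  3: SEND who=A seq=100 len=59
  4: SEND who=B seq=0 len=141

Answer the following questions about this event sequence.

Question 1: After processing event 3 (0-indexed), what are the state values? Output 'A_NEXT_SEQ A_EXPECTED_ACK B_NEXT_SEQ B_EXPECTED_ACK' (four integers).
After event 0: A_seq=159 A_ack=0 B_seq=0 B_ack=100
After event 1: A_seq=207 A_ack=0 B_seq=0 B_ack=100
After event 2: A_seq=311 A_ack=0 B_seq=0 B_ack=100
After event 3: A_seq=311 A_ack=0 B_seq=0 B_ack=311

311 0 0 311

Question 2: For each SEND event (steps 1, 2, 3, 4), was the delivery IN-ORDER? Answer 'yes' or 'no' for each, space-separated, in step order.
Answer: no no yes yes

Derivation:
Step 1: SEND seq=159 -> out-of-order
Step 2: SEND seq=207 -> out-of-order
Step 3: SEND seq=100 -> in-order
Step 4: SEND seq=0 -> in-order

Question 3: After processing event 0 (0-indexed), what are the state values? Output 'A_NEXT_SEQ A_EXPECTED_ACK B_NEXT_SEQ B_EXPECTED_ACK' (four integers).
After event 0: A_seq=159 A_ack=0 B_seq=0 B_ack=100

159 0 0 100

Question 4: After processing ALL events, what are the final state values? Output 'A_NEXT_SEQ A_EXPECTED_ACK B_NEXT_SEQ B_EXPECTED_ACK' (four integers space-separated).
Answer: 311 141 141 311

Derivation:
After event 0: A_seq=159 A_ack=0 B_seq=0 B_ack=100
After event 1: A_seq=207 A_ack=0 B_seq=0 B_ack=100
After event 2: A_seq=311 A_ack=0 B_seq=0 B_ack=100
After event 3: A_seq=311 A_ack=0 B_seq=0 B_ack=311
After event 4: A_seq=311 A_ack=141 B_seq=141 B_ack=311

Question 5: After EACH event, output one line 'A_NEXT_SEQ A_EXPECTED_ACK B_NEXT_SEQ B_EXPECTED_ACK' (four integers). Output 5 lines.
159 0 0 100
207 0 0 100
311 0 0 100
311 0 0 311
311 141 141 311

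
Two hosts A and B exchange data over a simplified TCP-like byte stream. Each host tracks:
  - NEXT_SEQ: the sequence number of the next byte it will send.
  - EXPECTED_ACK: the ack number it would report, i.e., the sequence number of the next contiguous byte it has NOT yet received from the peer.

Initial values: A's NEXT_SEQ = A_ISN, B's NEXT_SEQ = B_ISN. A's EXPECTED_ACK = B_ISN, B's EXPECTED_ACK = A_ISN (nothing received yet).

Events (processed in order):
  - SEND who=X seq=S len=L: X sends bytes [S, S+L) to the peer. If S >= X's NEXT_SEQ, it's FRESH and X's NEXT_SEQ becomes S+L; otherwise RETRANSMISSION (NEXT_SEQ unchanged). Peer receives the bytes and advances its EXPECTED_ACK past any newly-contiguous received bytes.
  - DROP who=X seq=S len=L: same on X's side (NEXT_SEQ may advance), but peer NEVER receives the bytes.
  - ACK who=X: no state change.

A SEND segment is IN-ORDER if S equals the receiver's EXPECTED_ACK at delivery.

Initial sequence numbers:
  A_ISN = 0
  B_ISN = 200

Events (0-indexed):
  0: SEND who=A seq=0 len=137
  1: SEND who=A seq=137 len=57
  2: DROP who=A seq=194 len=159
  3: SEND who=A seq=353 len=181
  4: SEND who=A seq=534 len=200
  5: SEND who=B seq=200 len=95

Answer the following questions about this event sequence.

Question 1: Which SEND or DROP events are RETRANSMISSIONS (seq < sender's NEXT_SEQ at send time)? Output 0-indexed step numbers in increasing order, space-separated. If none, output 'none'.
Answer: none

Derivation:
Step 0: SEND seq=0 -> fresh
Step 1: SEND seq=137 -> fresh
Step 2: DROP seq=194 -> fresh
Step 3: SEND seq=353 -> fresh
Step 4: SEND seq=534 -> fresh
Step 5: SEND seq=200 -> fresh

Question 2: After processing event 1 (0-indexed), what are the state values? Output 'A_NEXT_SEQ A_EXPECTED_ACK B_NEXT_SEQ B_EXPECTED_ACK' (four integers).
After event 0: A_seq=137 A_ack=200 B_seq=200 B_ack=137
After event 1: A_seq=194 A_ack=200 B_seq=200 B_ack=194

194 200 200 194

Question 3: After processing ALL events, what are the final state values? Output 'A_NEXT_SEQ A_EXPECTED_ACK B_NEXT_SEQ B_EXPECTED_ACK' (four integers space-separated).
After event 0: A_seq=137 A_ack=200 B_seq=200 B_ack=137
After event 1: A_seq=194 A_ack=200 B_seq=200 B_ack=194
After event 2: A_seq=353 A_ack=200 B_seq=200 B_ack=194
After event 3: A_seq=534 A_ack=200 B_seq=200 B_ack=194
After event 4: A_seq=734 A_ack=200 B_seq=200 B_ack=194
After event 5: A_seq=734 A_ack=295 B_seq=295 B_ack=194

Answer: 734 295 295 194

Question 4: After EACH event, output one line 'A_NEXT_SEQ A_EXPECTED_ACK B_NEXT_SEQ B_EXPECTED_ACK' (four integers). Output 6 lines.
137 200 200 137
194 200 200 194
353 200 200 194
534 200 200 194
734 200 200 194
734 295 295 194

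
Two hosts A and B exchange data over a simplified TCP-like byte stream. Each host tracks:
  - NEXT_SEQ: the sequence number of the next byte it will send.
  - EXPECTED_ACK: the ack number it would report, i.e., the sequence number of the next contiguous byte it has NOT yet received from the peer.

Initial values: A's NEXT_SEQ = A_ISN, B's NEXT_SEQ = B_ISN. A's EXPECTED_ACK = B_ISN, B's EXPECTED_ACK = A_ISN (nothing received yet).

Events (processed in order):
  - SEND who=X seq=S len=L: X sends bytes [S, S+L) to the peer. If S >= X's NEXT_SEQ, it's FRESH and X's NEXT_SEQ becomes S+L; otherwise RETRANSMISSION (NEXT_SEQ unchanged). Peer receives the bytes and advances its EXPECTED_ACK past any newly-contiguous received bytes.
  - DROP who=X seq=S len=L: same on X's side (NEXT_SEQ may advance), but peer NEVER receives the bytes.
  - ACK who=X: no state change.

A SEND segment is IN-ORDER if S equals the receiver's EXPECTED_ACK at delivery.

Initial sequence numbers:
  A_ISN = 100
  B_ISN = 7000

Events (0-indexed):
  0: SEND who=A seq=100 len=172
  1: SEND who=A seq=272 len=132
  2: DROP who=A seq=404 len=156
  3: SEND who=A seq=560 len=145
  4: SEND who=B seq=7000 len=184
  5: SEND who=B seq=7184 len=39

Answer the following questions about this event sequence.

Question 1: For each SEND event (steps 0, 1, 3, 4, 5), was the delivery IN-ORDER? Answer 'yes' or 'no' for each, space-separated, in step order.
Step 0: SEND seq=100 -> in-order
Step 1: SEND seq=272 -> in-order
Step 3: SEND seq=560 -> out-of-order
Step 4: SEND seq=7000 -> in-order
Step 5: SEND seq=7184 -> in-order

Answer: yes yes no yes yes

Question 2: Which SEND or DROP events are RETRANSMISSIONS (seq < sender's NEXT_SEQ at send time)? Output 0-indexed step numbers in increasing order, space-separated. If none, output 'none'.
Answer: none

Derivation:
Step 0: SEND seq=100 -> fresh
Step 1: SEND seq=272 -> fresh
Step 2: DROP seq=404 -> fresh
Step 3: SEND seq=560 -> fresh
Step 4: SEND seq=7000 -> fresh
Step 5: SEND seq=7184 -> fresh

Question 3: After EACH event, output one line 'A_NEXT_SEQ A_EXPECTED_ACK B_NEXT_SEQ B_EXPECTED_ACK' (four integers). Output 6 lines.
272 7000 7000 272
404 7000 7000 404
560 7000 7000 404
705 7000 7000 404
705 7184 7184 404
705 7223 7223 404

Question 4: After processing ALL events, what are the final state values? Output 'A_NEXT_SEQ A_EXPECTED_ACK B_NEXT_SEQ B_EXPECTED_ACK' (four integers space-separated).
After event 0: A_seq=272 A_ack=7000 B_seq=7000 B_ack=272
After event 1: A_seq=404 A_ack=7000 B_seq=7000 B_ack=404
After event 2: A_seq=560 A_ack=7000 B_seq=7000 B_ack=404
After event 3: A_seq=705 A_ack=7000 B_seq=7000 B_ack=404
After event 4: A_seq=705 A_ack=7184 B_seq=7184 B_ack=404
After event 5: A_seq=705 A_ack=7223 B_seq=7223 B_ack=404

Answer: 705 7223 7223 404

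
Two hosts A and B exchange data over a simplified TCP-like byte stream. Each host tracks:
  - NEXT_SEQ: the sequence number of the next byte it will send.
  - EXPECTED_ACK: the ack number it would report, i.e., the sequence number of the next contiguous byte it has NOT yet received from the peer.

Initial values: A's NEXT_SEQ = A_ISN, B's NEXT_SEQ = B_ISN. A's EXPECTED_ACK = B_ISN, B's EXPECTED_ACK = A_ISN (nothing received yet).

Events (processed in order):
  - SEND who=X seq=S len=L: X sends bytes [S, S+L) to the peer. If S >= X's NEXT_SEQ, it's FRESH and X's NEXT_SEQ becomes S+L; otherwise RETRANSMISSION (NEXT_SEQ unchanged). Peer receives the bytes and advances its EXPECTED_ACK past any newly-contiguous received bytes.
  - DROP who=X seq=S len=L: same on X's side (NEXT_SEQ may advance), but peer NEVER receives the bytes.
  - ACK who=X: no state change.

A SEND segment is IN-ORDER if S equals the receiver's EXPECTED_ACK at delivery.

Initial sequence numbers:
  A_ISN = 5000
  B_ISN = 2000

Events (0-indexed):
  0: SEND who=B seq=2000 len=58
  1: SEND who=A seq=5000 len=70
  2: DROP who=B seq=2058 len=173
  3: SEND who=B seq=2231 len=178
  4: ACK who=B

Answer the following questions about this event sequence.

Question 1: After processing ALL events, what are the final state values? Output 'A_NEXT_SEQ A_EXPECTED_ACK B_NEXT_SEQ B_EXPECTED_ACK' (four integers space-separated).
Answer: 5070 2058 2409 5070

Derivation:
After event 0: A_seq=5000 A_ack=2058 B_seq=2058 B_ack=5000
After event 1: A_seq=5070 A_ack=2058 B_seq=2058 B_ack=5070
After event 2: A_seq=5070 A_ack=2058 B_seq=2231 B_ack=5070
After event 3: A_seq=5070 A_ack=2058 B_seq=2409 B_ack=5070
After event 4: A_seq=5070 A_ack=2058 B_seq=2409 B_ack=5070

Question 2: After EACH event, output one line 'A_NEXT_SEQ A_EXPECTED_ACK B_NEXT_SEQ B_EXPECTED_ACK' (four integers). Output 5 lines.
5000 2058 2058 5000
5070 2058 2058 5070
5070 2058 2231 5070
5070 2058 2409 5070
5070 2058 2409 5070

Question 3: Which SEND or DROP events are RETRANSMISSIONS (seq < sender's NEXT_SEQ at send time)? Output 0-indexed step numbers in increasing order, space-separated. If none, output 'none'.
Answer: none

Derivation:
Step 0: SEND seq=2000 -> fresh
Step 1: SEND seq=5000 -> fresh
Step 2: DROP seq=2058 -> fresh
Step 3: SEND seq=2231 -> fresh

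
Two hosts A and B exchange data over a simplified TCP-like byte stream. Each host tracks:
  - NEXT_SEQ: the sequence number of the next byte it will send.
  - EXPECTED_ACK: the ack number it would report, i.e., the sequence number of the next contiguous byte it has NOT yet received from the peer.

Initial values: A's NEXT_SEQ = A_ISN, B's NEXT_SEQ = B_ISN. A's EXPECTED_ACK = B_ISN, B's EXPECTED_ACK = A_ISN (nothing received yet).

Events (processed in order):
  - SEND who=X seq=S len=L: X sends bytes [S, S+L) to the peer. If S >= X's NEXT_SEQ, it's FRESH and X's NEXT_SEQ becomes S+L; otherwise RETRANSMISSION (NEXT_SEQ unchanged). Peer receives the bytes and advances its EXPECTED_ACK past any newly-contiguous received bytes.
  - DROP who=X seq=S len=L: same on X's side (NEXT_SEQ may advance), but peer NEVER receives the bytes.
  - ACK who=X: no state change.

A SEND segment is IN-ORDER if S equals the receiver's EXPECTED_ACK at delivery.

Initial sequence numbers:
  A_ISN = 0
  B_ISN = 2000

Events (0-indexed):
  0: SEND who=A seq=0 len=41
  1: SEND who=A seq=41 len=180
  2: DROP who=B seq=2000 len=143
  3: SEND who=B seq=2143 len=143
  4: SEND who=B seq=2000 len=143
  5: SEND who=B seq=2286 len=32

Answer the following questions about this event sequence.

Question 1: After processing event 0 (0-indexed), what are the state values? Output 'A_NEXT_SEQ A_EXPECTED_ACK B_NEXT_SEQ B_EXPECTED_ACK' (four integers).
After event 0: A_seq=41 A_ack=2000 B_seq=2000 B_ack=41

41 2000 2000 41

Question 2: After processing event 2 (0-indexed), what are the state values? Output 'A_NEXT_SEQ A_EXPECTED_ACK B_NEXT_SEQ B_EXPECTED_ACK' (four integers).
After event 0: A_seq=41 A_ack=2000 B_seq=2000 B_ack=41
After event 1: A_seq=221 A_ack=2000 B_seq=2000 B_ack=221
After event 2: A_seq=221 A_ack=2000 B_seq=2143 B_ack=221

221 2000 2143 221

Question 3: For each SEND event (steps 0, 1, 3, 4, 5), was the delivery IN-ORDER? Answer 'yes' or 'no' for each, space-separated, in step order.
Step 0: SEND seq=0 -> in-order
Step 1: SEND seq=41 -> in-order
Step 3: SEND seq=2143 -> out-of-order
Step 4: SEND seq=2000 -> in-order
Step 5: SEND seq=2286 -> in-order

Answer: yes yes no yes yes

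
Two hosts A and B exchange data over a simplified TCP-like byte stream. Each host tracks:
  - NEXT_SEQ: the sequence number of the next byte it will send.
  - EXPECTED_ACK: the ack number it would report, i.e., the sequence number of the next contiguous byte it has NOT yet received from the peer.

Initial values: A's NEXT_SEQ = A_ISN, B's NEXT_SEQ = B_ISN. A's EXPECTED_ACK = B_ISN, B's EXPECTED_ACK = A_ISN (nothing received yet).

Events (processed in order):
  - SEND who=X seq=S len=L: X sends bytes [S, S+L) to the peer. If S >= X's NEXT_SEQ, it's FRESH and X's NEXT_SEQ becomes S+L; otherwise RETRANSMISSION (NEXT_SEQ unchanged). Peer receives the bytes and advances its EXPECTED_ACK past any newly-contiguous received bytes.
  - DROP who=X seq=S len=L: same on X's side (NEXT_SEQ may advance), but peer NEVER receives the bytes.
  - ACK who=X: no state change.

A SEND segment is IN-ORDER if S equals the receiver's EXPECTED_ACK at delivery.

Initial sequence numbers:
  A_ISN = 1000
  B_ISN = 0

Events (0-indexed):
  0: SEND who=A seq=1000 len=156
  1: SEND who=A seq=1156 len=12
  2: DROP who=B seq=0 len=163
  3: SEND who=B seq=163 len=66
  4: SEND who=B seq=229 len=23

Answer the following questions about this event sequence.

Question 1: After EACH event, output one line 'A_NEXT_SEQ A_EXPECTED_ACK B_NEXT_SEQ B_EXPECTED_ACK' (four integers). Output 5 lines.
1156 0 0 1156
1168 0 0 1168
1168 0 163 1168
1168 0 229 1168
1168 0 252 1168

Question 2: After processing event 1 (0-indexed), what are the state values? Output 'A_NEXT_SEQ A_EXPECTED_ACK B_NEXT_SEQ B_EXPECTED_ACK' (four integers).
After event 0: A_seq=1156 A_ack=0 B_seq=0 B_ack=1156
After event 1: A_seq=1168 A_ack=0 B_seq=0 B_ack=1168

1168 0 0 1168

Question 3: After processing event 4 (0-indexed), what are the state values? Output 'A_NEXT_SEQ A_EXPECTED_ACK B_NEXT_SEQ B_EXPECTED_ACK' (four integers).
After event 0: A_seq=1156 A_ack=0 B_seq=0 B_ack=1156
After event 1: A_seq=1168 A_ack=0 B_seq=0 B_ack=1168
After event 2: A_seq=1168 A_ack=0 B_seq=163 B_ack=1168
After event 3: A_seq=1168 A_ack=0 B_seq=229 B_ack=1168
After event 4: A_seq=1168 A_ack=0 B_seq=252 B_ack=1168

1168 0 252 1168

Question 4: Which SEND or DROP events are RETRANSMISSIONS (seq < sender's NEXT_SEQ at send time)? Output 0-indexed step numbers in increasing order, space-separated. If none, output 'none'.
Step 0: SEND seq=1000 -> fresh
Step 1: SEND seq=1156 -> fresh
Step 2: DROP seq=0 -> fresh
Step 3: SEND seq=163 -> fresh
Step 4: SEND seq=229 -> fresh

Answer: none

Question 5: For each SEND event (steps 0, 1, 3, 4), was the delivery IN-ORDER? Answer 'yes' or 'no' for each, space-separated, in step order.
Answer: yes yes no no

Derivation:
Step 0: SEND seq=1000 -> in-order
Step 1: SEND seq=1156 -> in-order
Step 3: SEND seq=163 -> out-of-order
Step 4: SEND seq=229 -> out-of-order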